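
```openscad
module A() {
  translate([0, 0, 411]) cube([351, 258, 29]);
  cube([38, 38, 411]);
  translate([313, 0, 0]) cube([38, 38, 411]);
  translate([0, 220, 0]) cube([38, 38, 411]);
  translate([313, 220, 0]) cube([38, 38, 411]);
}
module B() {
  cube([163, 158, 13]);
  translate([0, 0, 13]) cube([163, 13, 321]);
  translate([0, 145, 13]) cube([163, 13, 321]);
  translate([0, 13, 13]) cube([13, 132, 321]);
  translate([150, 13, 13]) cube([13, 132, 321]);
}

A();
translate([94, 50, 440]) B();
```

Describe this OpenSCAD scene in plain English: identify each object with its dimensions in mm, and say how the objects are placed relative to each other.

A is a four-legged stool. The seat is 351×258 mm, 29 mm thick, top at z = 440 mm. It stands on four square legs, each 38×38 mm in cross-section, from z = 0 to the seat underside, each flush with a corner of the seat.

B is an open storage box with external size 163×158×334 mm and wall thickness 13 mm (the base is also 13 mm thick). The base covers the whole footprint; the four walls stand on the base, with the y-facing walls full-width and the x-facing walls fitting between their inner faces.

The open box is on top of the stool, centred.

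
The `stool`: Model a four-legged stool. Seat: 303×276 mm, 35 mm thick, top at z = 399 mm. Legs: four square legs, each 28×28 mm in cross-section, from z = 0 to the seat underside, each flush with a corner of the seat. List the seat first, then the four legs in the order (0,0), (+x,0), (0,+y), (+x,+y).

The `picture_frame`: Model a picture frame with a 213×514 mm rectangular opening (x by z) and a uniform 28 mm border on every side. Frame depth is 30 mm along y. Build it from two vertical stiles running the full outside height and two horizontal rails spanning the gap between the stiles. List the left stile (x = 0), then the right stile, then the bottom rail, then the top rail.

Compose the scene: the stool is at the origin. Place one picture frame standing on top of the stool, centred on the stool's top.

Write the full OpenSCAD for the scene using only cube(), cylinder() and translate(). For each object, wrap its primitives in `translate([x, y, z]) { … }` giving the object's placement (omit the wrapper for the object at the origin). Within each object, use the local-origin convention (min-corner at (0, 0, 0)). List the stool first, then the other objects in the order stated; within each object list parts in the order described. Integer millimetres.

translate([0, 0, 364]) cube([303, 276, 35]);
cube([28, 28, 364]);
translate([275, 0, 0]) cube([28, 28, 364]);
translate([0, 248, 0]) cube([28, 28, 364]);
translate([275, 248, 0]) cube([28, 28, 364]);
translate([17, 123, 399]) {
  cube([28, 30, 570]);
  translate([241, 0, 0]) cube([28, 30, 570]);
  translate([28, 0, 0]) cube([213, 30, 28]);
  translate([28, 0, 542]) cube([213, 30, 28]);
}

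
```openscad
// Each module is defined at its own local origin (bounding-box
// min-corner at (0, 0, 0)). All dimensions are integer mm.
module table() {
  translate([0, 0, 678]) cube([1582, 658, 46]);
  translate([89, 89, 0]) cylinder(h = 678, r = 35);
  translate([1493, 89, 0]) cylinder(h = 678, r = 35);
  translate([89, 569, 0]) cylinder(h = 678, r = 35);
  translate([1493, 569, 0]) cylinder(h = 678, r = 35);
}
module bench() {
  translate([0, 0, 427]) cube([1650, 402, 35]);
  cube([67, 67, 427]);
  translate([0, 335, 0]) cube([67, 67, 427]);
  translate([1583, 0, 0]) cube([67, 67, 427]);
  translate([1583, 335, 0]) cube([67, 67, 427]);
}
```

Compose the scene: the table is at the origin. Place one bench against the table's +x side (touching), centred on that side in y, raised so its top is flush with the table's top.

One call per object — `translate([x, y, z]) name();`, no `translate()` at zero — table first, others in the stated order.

table();
translate([1582, 128, 262]) bench();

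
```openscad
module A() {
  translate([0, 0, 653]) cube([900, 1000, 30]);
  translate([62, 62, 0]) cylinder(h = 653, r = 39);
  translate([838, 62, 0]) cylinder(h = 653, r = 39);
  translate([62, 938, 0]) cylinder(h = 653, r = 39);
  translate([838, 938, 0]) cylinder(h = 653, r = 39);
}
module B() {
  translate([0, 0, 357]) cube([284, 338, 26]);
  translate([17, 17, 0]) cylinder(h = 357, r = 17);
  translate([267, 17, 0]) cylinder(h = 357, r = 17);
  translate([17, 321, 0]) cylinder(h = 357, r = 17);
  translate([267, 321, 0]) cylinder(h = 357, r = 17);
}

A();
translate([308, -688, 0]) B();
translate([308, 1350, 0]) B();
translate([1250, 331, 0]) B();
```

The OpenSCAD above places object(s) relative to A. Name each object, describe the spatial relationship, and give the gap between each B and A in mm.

A is a table. B is a stool. Three stools sit around the table at the −y, +y, +x sides. The gap between each stool and the table is 350 mm.

Each stool's nearest face is 350 mm from the table's bounding box.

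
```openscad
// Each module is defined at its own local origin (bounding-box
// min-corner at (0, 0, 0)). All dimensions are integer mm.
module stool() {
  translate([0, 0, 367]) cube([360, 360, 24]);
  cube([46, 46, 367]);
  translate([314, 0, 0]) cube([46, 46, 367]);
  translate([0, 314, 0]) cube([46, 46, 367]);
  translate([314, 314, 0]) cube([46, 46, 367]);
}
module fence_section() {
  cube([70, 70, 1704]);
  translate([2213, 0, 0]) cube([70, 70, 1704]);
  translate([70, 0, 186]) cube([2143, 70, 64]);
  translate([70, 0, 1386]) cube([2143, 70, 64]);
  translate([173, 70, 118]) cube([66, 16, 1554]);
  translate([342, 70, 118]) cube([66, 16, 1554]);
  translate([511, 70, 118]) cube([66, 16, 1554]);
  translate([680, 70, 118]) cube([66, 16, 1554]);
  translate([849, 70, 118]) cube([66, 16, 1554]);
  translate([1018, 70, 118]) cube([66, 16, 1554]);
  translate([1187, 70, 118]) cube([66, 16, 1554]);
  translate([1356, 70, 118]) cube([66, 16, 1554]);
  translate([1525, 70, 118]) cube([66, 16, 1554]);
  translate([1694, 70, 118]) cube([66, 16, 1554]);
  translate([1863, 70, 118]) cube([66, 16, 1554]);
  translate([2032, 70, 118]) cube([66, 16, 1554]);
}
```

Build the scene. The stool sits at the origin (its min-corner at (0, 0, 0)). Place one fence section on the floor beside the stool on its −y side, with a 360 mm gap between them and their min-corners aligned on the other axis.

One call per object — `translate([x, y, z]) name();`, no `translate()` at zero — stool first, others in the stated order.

stool();
translate([0, -446, 0]) fence_section();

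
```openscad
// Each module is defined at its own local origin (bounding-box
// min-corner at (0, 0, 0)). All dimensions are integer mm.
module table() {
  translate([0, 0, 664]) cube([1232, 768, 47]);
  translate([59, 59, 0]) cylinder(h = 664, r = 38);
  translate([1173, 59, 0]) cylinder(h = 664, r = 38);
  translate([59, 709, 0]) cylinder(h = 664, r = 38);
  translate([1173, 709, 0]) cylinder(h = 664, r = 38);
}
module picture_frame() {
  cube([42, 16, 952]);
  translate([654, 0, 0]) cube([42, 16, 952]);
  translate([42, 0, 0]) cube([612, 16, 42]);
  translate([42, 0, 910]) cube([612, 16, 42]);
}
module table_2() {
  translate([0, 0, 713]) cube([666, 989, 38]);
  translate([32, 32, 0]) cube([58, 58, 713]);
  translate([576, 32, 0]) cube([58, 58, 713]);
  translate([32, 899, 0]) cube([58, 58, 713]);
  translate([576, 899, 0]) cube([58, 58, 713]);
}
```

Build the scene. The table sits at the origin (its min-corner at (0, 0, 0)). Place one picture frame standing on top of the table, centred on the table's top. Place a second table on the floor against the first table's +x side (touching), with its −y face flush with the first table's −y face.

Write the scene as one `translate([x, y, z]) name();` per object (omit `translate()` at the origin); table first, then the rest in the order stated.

table();
translate([268, 376, 711]) picture_frame();
translate([1232, 0, 0]) table_2();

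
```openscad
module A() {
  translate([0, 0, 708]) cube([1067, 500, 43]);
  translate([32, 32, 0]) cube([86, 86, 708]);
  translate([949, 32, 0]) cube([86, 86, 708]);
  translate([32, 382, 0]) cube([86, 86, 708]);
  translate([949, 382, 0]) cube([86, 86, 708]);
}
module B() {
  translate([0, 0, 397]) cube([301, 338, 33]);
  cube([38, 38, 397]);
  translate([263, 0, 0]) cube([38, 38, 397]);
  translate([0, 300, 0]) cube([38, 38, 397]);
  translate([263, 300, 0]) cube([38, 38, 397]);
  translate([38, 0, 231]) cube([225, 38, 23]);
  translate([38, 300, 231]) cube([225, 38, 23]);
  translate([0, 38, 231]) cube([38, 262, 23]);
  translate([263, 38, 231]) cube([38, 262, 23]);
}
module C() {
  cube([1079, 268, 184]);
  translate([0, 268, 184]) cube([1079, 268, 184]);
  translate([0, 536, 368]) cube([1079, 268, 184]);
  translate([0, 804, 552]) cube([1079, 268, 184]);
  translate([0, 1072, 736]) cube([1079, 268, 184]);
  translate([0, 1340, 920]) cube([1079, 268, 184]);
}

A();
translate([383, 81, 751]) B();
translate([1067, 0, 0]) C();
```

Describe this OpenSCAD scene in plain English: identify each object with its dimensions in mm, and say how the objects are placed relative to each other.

A is a rectangular dining table. The top is 1067×500×43 mm with its upper surface at z = 751 mm. It stands on four 86×86 mm square legs, each inset 32 mm from the nearest pair of top edges, running from the floor to the underside of the top.

B is a four-legged stool. The seat is 301×338 mm, 33 mm thick, top at z = 430 mm. It stands on four square legs, each 38×38 mm in cross-section, from z = 0 to the seat underside, each flush with a corner of the seat. Four stretchers, 38 mm wide and 23 mm tall, connect adjacent legs with their undersides at z = 231 mm, each running between the inner faces of the legs it joins and aligned with the legs' outer faces on the other axis.

C is a straight staircase of 6 solid steps. Each step is 1079 mm wide (x), 268 mm deep (y, the going) and 184 mm tall (the rise). The first step rests on the floor; each subsequent step sits one going further in +y and one rise higher in +z, directly behind and above the previous step with no overlap.

The stool is on top of the table, centred. The staircase is against the table's +x side, with their −y faces flush.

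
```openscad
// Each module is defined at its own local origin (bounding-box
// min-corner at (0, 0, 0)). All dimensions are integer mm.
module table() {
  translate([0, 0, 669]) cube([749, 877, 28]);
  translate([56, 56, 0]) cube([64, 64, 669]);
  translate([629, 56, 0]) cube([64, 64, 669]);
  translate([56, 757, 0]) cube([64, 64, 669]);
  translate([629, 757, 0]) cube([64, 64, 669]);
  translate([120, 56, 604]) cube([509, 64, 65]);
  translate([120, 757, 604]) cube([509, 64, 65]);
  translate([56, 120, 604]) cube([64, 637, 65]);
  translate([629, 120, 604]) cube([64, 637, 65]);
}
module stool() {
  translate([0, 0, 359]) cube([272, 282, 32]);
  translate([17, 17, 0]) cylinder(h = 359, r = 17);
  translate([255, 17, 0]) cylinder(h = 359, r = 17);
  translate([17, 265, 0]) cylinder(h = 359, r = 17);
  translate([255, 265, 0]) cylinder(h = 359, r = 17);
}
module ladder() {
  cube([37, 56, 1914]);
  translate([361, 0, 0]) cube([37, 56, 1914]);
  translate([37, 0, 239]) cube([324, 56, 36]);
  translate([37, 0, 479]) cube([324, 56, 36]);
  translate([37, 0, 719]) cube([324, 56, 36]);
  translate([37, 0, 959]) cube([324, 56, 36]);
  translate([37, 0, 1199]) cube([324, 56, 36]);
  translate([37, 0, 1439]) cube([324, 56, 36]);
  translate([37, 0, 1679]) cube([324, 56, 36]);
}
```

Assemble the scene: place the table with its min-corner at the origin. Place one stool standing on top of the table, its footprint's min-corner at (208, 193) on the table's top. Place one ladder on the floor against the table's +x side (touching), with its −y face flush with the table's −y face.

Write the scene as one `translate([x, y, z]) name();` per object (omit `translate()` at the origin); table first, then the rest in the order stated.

table();
translate([208, 193, 697]) stool();
translate([749, 0, 0]) ladder();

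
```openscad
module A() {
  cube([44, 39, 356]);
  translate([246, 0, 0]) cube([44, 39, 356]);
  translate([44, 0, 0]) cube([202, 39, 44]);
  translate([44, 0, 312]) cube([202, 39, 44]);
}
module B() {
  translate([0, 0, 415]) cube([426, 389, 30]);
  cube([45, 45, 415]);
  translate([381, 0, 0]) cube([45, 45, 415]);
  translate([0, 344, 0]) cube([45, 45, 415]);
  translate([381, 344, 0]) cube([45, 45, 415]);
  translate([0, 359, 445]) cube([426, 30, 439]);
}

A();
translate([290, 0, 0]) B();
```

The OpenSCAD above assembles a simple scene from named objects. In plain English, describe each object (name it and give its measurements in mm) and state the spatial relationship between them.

A is a picture frame with a 202×268 mm rectangular opening (x by z) and a uniform 44 mm border on every side. Frame depth is 39 mm along y. It is built from two vertical stiles running the full outside height and two horizontal rails spanning the gap between the stiles.

B is a chair. The seat is a 426×389×30 mm slab with its top at z = 445 mm, on four 45×45 mm corner legs (flush with the seat edges, standing on z = 0). A flat backrest 30 mm thick, 439 mm tall, spans the full seat width and rises from the seat top along its +y edge, rear face flush with the rear of the seat.

The chair is against the picture frame's +x side, with their −y faces flush.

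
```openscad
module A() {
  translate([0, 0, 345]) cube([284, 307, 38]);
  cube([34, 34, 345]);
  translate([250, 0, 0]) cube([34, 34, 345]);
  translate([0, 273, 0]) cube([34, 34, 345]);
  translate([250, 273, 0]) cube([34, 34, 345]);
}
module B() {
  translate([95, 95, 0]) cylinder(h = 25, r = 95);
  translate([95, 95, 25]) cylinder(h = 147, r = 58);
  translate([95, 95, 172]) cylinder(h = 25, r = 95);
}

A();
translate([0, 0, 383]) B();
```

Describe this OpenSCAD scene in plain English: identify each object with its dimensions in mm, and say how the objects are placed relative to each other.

A is a four-legged stool. The seat is 284×307 mm, 38 mm thick, top at z = 383 mm. It stands on four square legs, each 34×34 mm in cross-section, from z = 0 to the seat underside, each flush with a corner of the seat.

B is a spool: two coaxial disc flanges of radius 95 mm and thickness 25 mm, joined by a core cylinder of radius 58 mm and height 147 mm. The lower flange rests on z = 0 and the three cylinders share a vertical axis.

The spool is on top of the stool.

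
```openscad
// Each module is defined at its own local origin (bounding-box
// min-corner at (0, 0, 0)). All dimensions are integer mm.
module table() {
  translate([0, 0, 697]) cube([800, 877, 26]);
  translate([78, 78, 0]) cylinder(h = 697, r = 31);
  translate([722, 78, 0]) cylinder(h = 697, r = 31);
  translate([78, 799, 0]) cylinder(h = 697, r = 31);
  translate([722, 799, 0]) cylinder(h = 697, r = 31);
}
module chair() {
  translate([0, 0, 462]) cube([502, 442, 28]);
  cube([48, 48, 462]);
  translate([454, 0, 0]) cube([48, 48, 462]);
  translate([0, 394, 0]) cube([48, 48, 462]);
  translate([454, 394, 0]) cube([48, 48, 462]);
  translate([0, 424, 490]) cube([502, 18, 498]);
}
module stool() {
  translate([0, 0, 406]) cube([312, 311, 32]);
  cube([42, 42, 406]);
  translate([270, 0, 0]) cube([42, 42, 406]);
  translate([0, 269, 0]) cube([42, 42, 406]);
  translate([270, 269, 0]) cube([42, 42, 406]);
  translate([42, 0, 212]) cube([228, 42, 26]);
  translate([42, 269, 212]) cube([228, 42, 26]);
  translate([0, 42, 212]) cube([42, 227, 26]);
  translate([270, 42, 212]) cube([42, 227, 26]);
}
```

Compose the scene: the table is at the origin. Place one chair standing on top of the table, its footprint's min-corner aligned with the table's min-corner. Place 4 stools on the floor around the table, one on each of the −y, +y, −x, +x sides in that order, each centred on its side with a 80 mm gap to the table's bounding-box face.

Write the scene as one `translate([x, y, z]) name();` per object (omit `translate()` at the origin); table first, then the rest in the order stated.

table();
translate([0, 0, 723]) chair();
translate([244, -391, 0]) stool();
translate([244, 957, 0]) stool();
translate([-392, 283, 0]) stool();
translate([880, 283, 0]) stool();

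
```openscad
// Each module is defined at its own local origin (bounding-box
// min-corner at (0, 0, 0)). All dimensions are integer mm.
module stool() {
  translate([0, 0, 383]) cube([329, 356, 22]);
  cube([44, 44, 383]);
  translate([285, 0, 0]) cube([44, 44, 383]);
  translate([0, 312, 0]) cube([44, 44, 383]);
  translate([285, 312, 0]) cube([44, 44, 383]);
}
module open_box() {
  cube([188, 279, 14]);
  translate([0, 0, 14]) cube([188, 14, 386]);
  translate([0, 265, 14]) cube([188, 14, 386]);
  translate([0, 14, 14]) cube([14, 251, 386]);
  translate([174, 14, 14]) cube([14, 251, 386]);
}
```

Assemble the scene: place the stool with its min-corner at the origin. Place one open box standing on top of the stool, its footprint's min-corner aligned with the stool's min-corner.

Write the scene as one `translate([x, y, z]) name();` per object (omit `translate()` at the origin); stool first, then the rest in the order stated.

stool();
translate([0, 0, 405]) open_box();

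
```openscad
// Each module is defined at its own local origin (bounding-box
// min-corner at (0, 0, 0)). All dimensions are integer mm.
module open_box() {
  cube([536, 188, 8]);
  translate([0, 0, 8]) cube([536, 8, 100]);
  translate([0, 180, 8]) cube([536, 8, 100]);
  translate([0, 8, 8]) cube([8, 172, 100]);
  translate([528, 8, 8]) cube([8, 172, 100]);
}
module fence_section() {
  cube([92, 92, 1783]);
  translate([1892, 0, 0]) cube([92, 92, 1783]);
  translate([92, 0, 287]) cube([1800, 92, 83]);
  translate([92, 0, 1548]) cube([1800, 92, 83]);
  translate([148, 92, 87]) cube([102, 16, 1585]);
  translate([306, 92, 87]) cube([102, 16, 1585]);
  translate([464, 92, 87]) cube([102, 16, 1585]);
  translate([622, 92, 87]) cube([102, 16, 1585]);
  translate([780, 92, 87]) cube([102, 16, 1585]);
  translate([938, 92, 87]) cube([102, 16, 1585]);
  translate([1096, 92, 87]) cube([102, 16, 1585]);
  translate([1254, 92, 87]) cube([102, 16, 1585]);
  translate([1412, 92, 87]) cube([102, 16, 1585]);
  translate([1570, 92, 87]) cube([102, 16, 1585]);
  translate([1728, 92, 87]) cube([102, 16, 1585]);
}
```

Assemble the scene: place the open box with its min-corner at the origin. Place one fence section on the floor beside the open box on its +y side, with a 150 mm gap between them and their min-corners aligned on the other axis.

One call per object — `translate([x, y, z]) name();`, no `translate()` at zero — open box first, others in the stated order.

open_box();
translate([0, 338, 0]) fence_section();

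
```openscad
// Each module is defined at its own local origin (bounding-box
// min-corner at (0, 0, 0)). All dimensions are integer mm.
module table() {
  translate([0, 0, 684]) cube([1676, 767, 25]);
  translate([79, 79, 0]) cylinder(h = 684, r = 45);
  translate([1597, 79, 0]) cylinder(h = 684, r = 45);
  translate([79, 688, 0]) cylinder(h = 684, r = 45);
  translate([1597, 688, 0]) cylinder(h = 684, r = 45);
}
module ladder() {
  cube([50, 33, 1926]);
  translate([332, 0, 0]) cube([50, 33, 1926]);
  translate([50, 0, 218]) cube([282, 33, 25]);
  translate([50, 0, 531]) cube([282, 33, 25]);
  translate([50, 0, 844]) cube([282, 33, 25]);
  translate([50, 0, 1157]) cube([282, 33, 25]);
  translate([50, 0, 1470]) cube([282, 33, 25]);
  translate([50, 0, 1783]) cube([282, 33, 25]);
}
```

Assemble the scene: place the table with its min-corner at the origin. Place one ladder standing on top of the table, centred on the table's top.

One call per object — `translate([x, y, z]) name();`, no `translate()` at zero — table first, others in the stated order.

table();
translate([647, 367, 709]) ladder();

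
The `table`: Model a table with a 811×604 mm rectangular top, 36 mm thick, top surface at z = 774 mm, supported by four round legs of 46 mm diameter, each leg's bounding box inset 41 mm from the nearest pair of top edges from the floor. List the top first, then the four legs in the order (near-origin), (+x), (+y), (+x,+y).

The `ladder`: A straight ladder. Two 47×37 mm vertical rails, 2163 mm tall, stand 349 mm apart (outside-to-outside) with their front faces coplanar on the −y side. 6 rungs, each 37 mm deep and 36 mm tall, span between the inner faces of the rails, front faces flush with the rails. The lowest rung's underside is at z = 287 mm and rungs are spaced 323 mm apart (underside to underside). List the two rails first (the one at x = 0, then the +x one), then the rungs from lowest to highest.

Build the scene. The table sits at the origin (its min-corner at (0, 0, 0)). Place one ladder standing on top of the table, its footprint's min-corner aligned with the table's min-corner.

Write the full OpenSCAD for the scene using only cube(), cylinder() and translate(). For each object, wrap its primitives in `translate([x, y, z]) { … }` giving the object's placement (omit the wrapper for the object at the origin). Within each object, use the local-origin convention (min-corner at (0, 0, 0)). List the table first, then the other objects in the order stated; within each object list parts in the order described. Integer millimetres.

translate([0, 0, 738]) cube([811, 604, 36]);
translate([64, 64, 0]) cylinder(h = 738, r = 23);
translate([747, 64, 0]) cylinder(h = 738, r = 23);
translate([64, 540, 0]) cylinder(h = 738, r = 23);
translate([747, 540, 0]) cylinder(h = 738, r = 23);
translate([0, 0, 774]) {
  cube([47, 37, 2163]);
  translate([302, 0, 0]) cube([47, 37, 2163]);
  translate([47, 0, 287]) cube([255, 37, 36]);
  translate([47, 0, 610]) cube([255, 37, 36]);
  translate([47, 0, 933]) cube([255, 37, 36]);
  translate([47, 0, 1256]) cube([255, 37, 36]);
  translate([47, 0, 1579]) cube([255, 37, 36]);
  translate([47, 0, 1902]) cube([255, 37, 36]);
}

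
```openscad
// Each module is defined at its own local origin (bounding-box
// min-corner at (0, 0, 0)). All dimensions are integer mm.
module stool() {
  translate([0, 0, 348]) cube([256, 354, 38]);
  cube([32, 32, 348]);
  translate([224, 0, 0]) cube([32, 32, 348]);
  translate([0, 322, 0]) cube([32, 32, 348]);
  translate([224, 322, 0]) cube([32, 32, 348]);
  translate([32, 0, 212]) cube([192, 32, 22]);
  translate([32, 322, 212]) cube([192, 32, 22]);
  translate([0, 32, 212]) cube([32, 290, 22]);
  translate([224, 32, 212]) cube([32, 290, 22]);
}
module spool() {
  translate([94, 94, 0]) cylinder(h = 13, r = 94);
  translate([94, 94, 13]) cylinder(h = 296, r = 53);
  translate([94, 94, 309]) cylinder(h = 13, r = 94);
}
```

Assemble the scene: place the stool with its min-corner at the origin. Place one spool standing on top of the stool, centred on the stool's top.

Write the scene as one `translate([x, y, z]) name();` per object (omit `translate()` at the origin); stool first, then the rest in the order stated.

stool();
translate([34, 83, 386]) spool();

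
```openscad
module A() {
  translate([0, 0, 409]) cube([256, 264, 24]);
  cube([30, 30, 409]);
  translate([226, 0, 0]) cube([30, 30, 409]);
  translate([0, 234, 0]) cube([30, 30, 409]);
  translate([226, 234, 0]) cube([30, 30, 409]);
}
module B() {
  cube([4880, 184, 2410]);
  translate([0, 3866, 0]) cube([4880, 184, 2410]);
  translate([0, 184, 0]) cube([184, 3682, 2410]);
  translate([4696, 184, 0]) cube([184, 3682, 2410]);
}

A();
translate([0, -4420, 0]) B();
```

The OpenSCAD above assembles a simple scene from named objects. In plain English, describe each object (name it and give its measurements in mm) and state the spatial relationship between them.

A is a four-legged stool. The seat is 256×264 mm, 24 mm thick, top at z = 433 mm. It stands on four square legs, each 30×30 mm in cross-section, from z = 0 to the seat underside, each flush with a corner of the seat.

B is the wall frame of a small rectangular building: four walls, each 2410 mm tall and 184 mm thick, enclosing a footprint 4880 mm (x) by 4050 mm (y) outside-to-outside, with no floor or roof. The front and back walls (the −y and +y sides) span the full width; the two side walls fit between them.

The house frame is on the floor beside the stool on its −y side.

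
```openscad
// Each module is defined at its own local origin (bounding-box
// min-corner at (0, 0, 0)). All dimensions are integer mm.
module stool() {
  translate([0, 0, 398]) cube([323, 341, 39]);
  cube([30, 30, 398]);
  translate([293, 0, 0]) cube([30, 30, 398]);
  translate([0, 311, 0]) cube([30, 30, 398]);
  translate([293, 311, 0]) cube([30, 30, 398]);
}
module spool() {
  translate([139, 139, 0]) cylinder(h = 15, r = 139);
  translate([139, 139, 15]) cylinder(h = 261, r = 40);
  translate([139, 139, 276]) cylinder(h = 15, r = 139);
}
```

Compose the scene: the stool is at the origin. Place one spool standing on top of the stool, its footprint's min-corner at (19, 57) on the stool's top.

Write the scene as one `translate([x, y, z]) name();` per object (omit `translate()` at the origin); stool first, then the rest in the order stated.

stool();
translate([19, 57, 437]) spool();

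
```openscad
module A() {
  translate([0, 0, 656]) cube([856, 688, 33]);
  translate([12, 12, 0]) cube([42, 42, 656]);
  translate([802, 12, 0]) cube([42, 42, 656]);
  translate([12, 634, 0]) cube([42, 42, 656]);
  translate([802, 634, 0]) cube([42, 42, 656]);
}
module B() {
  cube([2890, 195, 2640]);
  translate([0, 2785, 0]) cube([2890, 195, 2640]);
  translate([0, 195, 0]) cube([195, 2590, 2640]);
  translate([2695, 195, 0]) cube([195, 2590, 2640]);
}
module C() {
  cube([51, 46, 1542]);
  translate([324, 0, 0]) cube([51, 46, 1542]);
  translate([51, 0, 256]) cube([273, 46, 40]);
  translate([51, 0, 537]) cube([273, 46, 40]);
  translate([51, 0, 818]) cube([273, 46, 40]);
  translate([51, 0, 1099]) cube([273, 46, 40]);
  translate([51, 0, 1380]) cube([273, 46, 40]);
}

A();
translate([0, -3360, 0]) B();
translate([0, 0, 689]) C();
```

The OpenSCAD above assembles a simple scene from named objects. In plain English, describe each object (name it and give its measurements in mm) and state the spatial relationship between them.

A is a table with a 856×688 mm rectangular top, 33 mm thick, top surface at z = 689 mm, supported by four 42×42 mm square legs, each inset 12 mm from the nearest pair of top edges, running from the floor.

B is a box-shaped house frame (walls only): outside footprint 2890×2980 mm, wall height 2640 mm, wall thickness 195 mm. The two y-facing walls run the full x-width; the two x-facing walls fit between the inner faces of the y-facing walls.

C is a wooden ladder with two side rails of 51×46 mm section and 1542 mm height, set 375 mm apart overall. Between them run 5 rectangular rungs (46 mm deep, 40 mm thick), front faces flush with the rails' −y face. The bottom of the first rung is 256 mm above the floor and each subsequent rung is 281 mm higher than the one below.

The house frame is on the floor beside the table on its −y side. The ladder is on top of the table.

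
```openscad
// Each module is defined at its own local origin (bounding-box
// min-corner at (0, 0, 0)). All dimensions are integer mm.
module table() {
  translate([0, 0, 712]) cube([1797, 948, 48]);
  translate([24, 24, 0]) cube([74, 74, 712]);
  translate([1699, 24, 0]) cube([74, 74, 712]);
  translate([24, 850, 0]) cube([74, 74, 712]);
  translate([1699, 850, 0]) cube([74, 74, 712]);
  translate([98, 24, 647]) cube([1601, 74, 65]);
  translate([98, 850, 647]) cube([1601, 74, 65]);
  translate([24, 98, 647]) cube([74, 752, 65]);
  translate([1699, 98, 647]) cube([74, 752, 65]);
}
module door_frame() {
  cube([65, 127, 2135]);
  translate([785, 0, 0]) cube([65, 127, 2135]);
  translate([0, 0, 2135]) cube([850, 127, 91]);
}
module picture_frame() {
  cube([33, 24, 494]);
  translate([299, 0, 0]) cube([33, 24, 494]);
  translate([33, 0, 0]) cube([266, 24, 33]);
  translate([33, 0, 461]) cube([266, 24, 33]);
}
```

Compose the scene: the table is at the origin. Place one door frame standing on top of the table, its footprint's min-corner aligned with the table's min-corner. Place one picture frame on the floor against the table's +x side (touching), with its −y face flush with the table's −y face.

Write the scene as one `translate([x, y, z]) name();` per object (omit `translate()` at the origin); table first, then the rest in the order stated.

table();
translate([0, 0, 760]) door_frame();
translate([1797, 0, 0]) picture_frame();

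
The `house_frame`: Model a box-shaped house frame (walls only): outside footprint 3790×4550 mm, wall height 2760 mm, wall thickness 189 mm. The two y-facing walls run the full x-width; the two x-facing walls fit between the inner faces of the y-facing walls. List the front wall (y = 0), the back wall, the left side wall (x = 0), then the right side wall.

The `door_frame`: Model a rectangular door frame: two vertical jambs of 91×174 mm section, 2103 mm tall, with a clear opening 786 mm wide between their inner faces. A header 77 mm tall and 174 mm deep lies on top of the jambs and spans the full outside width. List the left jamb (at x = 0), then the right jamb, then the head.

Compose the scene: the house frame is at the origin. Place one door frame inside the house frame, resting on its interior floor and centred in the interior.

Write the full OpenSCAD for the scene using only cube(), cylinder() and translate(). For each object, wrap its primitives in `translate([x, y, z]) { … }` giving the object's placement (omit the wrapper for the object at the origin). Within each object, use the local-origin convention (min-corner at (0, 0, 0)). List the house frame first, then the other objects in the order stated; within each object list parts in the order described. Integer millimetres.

cube([3790, 189, 2760]);
translate([0, 4361, 0]) cube([3790, 189, 2760]);
translate([0, 189, 0]) cube([189, 4172, 2760]);
translate([3601, 189, 0]) cube([189, 4172, 2760]);
translate([1411, 2188, 0]) {
  cube([91, 174, 2103]);
  translate([877, 0, 0]) cube([91, 174, 2103]);
  translate([0, 0, 2103]) cube([968, 174, 77]);
}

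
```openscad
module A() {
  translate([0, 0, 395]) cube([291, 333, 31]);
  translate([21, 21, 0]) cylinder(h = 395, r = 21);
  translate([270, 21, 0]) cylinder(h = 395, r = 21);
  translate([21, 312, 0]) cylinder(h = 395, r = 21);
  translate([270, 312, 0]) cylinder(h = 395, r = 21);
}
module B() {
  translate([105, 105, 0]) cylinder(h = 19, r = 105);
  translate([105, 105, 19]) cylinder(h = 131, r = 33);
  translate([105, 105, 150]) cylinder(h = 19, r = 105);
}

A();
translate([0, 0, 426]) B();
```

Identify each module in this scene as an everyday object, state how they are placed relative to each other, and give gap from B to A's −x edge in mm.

The spool's min-x is at 0; the stool's min-x is 0; gap = 0 mm.

A is a stool. B is a spool. The spool is on top of the stool. The gap from the spool to the stool's −x edge is 0 mm.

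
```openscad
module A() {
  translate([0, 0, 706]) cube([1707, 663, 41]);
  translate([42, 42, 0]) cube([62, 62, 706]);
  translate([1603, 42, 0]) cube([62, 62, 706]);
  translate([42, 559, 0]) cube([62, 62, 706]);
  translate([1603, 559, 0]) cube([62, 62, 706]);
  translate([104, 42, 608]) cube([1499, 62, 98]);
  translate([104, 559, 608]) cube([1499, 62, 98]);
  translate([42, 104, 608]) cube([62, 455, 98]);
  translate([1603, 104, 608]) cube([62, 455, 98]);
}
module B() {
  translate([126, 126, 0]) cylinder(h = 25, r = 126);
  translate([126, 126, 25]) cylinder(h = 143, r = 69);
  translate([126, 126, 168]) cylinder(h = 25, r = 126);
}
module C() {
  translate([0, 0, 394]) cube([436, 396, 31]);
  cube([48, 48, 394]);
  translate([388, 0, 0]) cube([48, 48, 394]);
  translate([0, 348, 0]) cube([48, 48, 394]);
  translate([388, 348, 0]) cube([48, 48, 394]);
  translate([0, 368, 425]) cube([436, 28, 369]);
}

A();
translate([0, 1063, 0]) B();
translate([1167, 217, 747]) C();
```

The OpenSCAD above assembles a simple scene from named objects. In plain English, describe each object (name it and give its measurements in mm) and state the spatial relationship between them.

A is a table with a 1707×663 mm rectangular top, 41 mm thick, top surface at z = 747 mm, supported by four 62×62 mm square legs, each inset 42 mm from the nearest pair of top edges, running from the floor. Four apron rails, 62 mm thick and 98 mm tall, run between adjacent legs with their top edges flush with the underside of the top and their outer faces flush with the legs' outer faces.

B is a spool: two coaxial disc flanges of radius 126 mm and thickness 25 mm, joined by a core cylinder of radius 69 mm and height 143 mm. The lower flange rests on z = 0 and the three cylinders share a vertical axis.

C is a chair. The seat is a 436×396×31 mm slab with its top at z = 425 mm, on four 48×48 mm corner legs (flush with the seat edges, standing on z = 0). A flat backrest 28 mm thick, 369 mm tall, spans the full seat width and rises from the seat top along its +y edge, rear face flush with the rear of the seat.

The spool is on the floor beside the table on its +y side. The chair is on top of the table.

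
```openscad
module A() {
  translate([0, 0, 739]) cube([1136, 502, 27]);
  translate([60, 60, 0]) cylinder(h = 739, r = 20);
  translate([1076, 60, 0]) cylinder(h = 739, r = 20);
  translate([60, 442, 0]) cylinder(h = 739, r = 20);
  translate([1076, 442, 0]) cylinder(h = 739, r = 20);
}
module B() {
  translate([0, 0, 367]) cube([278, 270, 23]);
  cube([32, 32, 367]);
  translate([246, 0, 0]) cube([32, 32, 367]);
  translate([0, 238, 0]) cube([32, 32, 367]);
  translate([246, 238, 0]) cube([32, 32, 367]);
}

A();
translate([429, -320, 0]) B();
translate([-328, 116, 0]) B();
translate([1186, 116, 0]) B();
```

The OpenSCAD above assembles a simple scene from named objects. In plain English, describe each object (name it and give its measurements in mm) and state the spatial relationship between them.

A is a table: top 1136 mm (x) × 502 mm (y), 27 mm thick, upper face at z = 766 mm, on four round legs of 40 mm diameter, each leg's bounding box inset 40 mm from the nearest pair of top edges, running from z = 0 to the bottom of the top.

B is a four-legged stool. The seat is a 278×270×23 mm slab whose top surface is at z = 390 mm; four square legs, each 32×32 mm in cross-section, run from the floor (z = 0) to the underside of the seat, each flush with a corner of the seat.

Three stools sit around the table at the −y, −x, +x sides.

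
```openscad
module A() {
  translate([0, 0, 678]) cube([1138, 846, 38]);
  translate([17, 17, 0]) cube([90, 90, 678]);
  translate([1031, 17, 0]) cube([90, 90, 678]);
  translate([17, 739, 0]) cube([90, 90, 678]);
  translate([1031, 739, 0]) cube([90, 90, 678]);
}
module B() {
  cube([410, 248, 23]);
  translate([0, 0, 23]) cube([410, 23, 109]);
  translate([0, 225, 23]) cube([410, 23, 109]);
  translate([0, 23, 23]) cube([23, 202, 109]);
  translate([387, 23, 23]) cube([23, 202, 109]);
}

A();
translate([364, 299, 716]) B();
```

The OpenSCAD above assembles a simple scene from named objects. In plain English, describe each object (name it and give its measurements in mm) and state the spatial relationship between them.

A is a table: top 1138 mm (x) × 846 mm (y), 38 mm thick, upper face at z = 716 mm, on four 90×90 mm square legs, each inset 17 mm from the nearest pair of top edges, running from z = 0 to the bottom of the top.

B is an open storage box with external size 410×248×132 mm and wall thickness 23 mm (the base is also 23 mm thick). The base covers the whole footprint; the four walls stand on the base, with the y-facing walls full-width and the x-facing walls fitting between their inner faces.

The open box is on top of the table, centred.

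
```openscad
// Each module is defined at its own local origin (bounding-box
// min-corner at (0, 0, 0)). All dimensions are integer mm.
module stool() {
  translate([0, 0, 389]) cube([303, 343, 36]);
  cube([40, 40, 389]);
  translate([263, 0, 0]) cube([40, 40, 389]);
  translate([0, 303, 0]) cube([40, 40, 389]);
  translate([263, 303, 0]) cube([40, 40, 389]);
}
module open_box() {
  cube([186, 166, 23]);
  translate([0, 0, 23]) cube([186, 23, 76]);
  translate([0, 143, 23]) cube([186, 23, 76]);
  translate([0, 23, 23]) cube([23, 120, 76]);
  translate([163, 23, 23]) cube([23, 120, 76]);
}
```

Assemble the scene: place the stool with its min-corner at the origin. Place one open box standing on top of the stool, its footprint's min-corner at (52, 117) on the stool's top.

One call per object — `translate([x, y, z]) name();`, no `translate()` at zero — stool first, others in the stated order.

stool();
translate([52, 117, 425]) open_box();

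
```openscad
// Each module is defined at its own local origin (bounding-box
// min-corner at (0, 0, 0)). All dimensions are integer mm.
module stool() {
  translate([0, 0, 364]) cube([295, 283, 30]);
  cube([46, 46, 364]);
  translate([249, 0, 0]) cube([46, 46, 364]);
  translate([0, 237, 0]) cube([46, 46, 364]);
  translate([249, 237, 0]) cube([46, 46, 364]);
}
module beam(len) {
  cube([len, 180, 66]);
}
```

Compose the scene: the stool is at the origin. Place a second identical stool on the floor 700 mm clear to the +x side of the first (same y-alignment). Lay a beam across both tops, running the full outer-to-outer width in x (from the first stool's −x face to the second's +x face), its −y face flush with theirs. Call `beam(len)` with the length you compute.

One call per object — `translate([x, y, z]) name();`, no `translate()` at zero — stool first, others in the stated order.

stool();
translate([995, 0, 0]) stool();
translate([0, 0, 394]) beam(1290);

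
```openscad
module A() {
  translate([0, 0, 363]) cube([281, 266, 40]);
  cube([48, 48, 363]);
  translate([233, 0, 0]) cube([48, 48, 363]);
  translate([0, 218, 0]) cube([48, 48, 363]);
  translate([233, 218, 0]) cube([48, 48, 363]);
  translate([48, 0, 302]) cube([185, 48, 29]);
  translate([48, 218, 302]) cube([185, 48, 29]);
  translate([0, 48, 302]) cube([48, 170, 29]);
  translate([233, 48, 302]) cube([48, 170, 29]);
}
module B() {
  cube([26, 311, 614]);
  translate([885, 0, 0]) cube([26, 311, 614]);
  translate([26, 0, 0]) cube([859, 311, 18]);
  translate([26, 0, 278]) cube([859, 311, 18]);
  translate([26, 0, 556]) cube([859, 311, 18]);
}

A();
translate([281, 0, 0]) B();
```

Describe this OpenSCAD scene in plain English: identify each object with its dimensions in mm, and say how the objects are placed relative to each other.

A is a four-legged stool. The seat is a 281×266×40 mm slab whose top surface is at z = 403 mm; four square legs, each 48×48 mm in cross-section, run from the floor (z = 0) to the underside of the seat, each flush with a corner of the seat. Four stretchers, 48 mm wide and 29 mm tall, connect adjacent legs with their undersides at z = 302 mm, each running between the inner faces of the legs it joins and aligned with the legs' outer faces on the other axis.

B is a bookshelf 911 mm wide overall, 311 mm deep and 614 mm tall. The two sides are 26 mm thick vertical panels. 3 horizontal shelves of 18 mm thickness span between the inner faces of the sides; the lowest shelf sits on the floor and shelves are stacked with a clear vertical gap of 260 mm between each pair.

The bookshelf is against the stool's +x side, with their −y faces flush.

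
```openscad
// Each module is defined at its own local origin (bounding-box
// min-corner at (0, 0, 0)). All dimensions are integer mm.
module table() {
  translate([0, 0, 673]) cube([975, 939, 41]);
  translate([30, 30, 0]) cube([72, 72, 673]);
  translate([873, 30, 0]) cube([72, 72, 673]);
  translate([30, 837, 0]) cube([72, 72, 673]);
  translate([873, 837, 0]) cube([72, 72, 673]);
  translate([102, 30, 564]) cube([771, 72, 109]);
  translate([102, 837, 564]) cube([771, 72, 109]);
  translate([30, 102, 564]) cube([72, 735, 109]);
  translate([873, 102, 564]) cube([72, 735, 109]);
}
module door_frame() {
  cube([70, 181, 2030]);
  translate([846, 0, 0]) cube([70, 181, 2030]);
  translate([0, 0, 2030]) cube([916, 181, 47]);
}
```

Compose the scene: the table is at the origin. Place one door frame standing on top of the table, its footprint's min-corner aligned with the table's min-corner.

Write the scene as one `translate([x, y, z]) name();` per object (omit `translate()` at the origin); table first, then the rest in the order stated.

table();
translate([0, 0, 714]) door_frame();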